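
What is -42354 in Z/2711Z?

-42354 = -16×2711 + 1022, so -42354 ≡ 1022 (mod 2711).

1022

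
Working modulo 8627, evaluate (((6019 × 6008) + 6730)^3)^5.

510

6019 × 6008 = 36162152 ≡ 6395 (mod 8627)
6395 + 6730 = 13125 ≡ 4498 (mod 8627)
(4498)^3 ≡ 5362 (mod 8627)
(5362)^5 ≡ 510 (mod 8627)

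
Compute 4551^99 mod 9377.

By square-and-multiply:
99 in binary is 1100011, i.e. 99 = 64 + 32 + 2 + 1.
4551^1 ≡ 4551 (mod 9377)
4551^2 ≡ 4551^2 = 20711601 ≡ 7185 (mod 9377)
4551^4 ≡ 7185^2 = 51624225 ≡ 3840 (mod 9377)
4551^8 ≡ 3840^2 = 14745600 ≡ 4956 (mod 9377)
4551^16 ≡ 4956^2 = 24561936 ≡ 3573 (mod 9377)
4551^32 ≡ 3573^2 = 12766329 ≡ 4232 (mod 9377)
4551^64 ≡ 4232^2 = 17909824 ≡ 9131 (mod 9377)
4551^99 = 4551^64 · 4551^32 · 4551^2 · 4551^1 ≡ 9131 · 4232 · 7185 · 4551 (mod 9377).
Accumulate the product:
9131 · 4232 = 38642392 ≡ 9152
9152 · 7185 = 65757120 ≡ 5596
5596 · 4551 = 25467396 ≡ 8841

8841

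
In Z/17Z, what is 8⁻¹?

15

17 = 2×8 + 1
8 = 8×1 + 0
gcd(8, 17) = 1, so the inverse exists.
Bézout: 1 = 1×17 − 2×8.
So 8⁻¹ ≡ −2 ≡ 15 (mod 17).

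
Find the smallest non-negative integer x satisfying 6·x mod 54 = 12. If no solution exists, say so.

gcd(6, 54) = 6, and 6 | 12, so solutions exist.
Divide through by 6: 1·x ≡ 2 (mod 9).
1⁻¹ ≡ 1 (mod 9).
x ≡ 1·2 ≡ 2 (mod 9).
The smallest non-negative solution is x = 2.

2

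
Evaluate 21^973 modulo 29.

17

Compute successive squares:
21^1 ≡ 21 (mod 29)
21^2 ≡ 21^2 = 441 ≡ 6 (mod 29)
21^4 ≡ 6^2 = 36 ≡ 7 (mod 29)
21^8 ≡ 7^2 = 49 ≡ 20 (mod 29)
21^16 ≡ 20^2 = 400 ≡ 23 (mod 29)
21^32 ≡ 23^2 = 529 ≡ 7 (mod 29)
21^64 ≡ 7^2 = 49 ≡ 20 (mod 29)
21^128 ≡ 20^2 = 400 ≡ 23 (mod 29)
21^256 ≡ 23^2 = 529 ≡ 7 (mod 29)
21^512 ≡ 7^2 = 49 ≡ 20 (mod 29)
21^973 = 21^512 * 21^256 * 21^128 * 21^64 * 21^8 * 21^4 * 21^1 ≡ 20 * 7 * 23 * 20 * 20 * 7 * 21 (mod 29).
Accumulate the product:
20 * 7 = 140 ≡ 24
24 * 23 = 552 ≡ 1
1 * 20 = 20
20 * 20 = 400 ≡ 23
23 * 7 = 161 ≡ 16
16 * 21 = 336 ≡ 17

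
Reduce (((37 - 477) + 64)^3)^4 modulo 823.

37 - 477 = -440 ≡ 383 (mod 823)
383 + 64 = 447
(447)^3 ≡ 194 (mod 823)
(194)^4 ≡ 727 (mod 823)

727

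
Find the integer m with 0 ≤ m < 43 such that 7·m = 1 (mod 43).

By the extended Euclidean algorithm:
43 = 6×7 + 1
7 = 7×1 + 0
gcd(7, 43) = 1, so the inverse exists.
Bézout: 1 = 1×43 − 6×7.
So 7⁻¹ ≡ −6 ≡ 37 (mod 43).

37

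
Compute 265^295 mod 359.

By square-and-multiply:
295 in binary is 100100111, i.e. 295 = 256 + 32 + 4 + 2 + 1.
265^1 ≡ 265 (mod 359)
265^2 ≡ 265^2 = 70225 ≡ 220 (mod 359)
265^4 ≡ 220^2 = 48400 ≡ 294 (mod 359)
265^8 ≡ 294^2 = 86436 ≡ 276 (mod 359)
265^16 ≡ 276^2 = 76176 ≡ 68 (mod 359)
265^32 ≡ 68^2 = 4624 ≡ 316 (mod 359)
265^64 ≡ 316^2 = 99856 ≡ 54 (mod 359)
265^128 ≡ 54^2 = 2916 ≡ 44 (mod 359)
265^256 ≡ 44^2 = 1936 ≡ 141 (mod 359)
265^295 = 265^256 · 265^32 · 265^4 · 265^2 · 265^1 ≡ 141 · 316 · 294 · 220 · 265 (mod 359).
Accumulate the product:
141 · 316 = 44556 ≡ 40
40 · 294 = 11760 ≡ 272
272 · 220 = 59840 ≡ 246
246 · 265 = 65190 ≡ 211

211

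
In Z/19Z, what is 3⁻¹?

19 = 6*3 + 1
3 = 3*1 + 0
gcd(3, 19) = 1, so the inverse exists.
Bézout: 1 = 1*19 − 6*3.
So 3⁻¹ ≡ −6 ≡ 13 (mod 19).

13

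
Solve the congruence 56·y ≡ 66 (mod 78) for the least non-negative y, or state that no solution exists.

gcd(56, 78) = 2, and 2 | 66, so solutions exist.
Divide through by 2: 28·y = 33 (mod 39).
28⁻¹ ≡ 7 (mod 39).
y ≡ 7·33 ≡ 36 (mod 39).
The smallest non-negative solution is y = 36.

36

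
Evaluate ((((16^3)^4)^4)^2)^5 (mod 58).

(16)^3 ≡ 36 (mod 58)
(36)^4 ≡ 52 (mod 58)
(52)^4 ≡ 20 (mod 58)
(20)^2 ≡ 52 (mod 58)
(52)^5 ≡ 54 (mod 58)

54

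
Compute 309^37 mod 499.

Using repeated squaring:
309^1 ≡ 309 (mod 499)
309^2 ≡ 309^2 = 95481 ≡ 172 (mod 499)
309^4 ≡ 172^2 = 29584 ≡ 143 (mod 499)
309^8 ≡ 143^2 = 20449 ≡ 489 (mod 499)
309^16 ≡ 489^2 = 239121 ≡ 100 (mod 499)
309^32 ≡ 100^2 = 10000 ≡ 20 (mod 499)
309^37 = 309^32 * 309^4 * 309^1 ≡ 20 * 143 * 309 (mod 499).
Accumulate the product:
20 * 143 = 2860 ≡ 365
365 * 309 = 112785 ≡ 11

11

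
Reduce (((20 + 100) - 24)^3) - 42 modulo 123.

20 + 100 = 120
120 - 24 = 96
(96)^3 ≡ 120 (mod 123)
120 - 42 = 78

78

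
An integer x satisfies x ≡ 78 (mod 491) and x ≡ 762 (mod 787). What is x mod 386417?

223483

491⁻¹ mod 787: 491×561 ≡ 1 (mod 787), so 491⁻¹ ≡ 561.
x = 78 + 491×((762 − 78)×561 mod 787) = 78 + 491×455 = 223483.
Check: 223483 mod 491 = 78, 223483 mod 787 = 762. ✓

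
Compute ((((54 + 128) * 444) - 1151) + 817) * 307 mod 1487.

500

54 + 128 = 182
182 * 444 = 80808 ≡ 510 (mod 1487)
510 - 1151 = -641 ≡ 846 (mod 1487)
846 + 817 = 1663 ≡ 176 (mod 1487)
176 * 307 = 54032 ≡ 500 (mod 1487)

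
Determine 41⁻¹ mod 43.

21

By the extended Euclidean algorithm:
43 = 1×41 + 2
41 = 20×2 + 1
2 = 2×1 + 0
gcd(41, 43) = 1, so the inverse exists.
Back-substitute for 1:
1 = 1×41 − 20×2
  = −20×43 + 21×41
So 41⁻¹ ≡ 21 (mod 43).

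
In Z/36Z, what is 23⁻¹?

By the extended Euclidean algorithm:
36 = 1*23 + 13
23 = 1*13 + 10
13 = 1*10 + 3
10 = 3*3 + 1
3 = 3*1 + 0
gcd(23, 36) = 1, so the inverse exists.
Bézout: 1 = −7*36 + 11*23.
So 23⁻¹ ≡ 11 (mod 36).

11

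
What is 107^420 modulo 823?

Compute successive squares:
420 in binary is 110100100, i.e. 420 = 256 + 128 + 32 + 4.
107^1 ≡ 107 (mod 823)
107^2 ≡ 107^2 = 11449 ≡ 750 (mod 823)
107^4 ≡ 750^2 = 562500 ≡ 391 (mod 823)
107^8 ≡ 391^2 = 152881 ≡ 626 (mod 823)
107^16 ≡ 626^2 = 391876 ≡ 128 (mod 823)
107^32 ≡ 128^2 = 16384 ≡ 747 (mod 823)
107^64 ≡ 747^2 = 558009 ≡ 15 (mod 823)
107^128 ≡ 15^2 = 225 (mod 823)
107^256 ≡ 225^2 = 50625 ≡ 422 (mod 823)
107^420 = 107^256 * 107^128 * 107^32 * 107^4 ≡ 422 * 225 * 747 * 391 (mod 823).
Accumulate the product:
422 * 225 = 94950 ≡ 305
305 * 747 = 227835 ≡ 687
687 * 391 = 268617 ≡ 319

319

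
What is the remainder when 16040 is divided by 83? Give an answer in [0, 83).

16040 = 193×83 + 21, so 16040 ≡ 21 (mod 83).

21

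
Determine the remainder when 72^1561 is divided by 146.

72

Compute successive squares:
72^1 ≡ 72 (mod 146)
72^2 ≡ 72^2 = 5184 ≡ 74 (mod 146)
72^4 ≡ 74^2 = 5476 ≡ 74 (mod 146)
72^8 ≡ 74^2 = 5476 ≡ 74 (mod 146)
72^16 ≡ 74^2 = 5476 ≡ 74 (mod 146)
72^32 ≡ 74^2 = 5476 ≡ 74 (mod 146)
72^64 ≡ 74^2 = 5476 ≡ 74 (mod 146)
72^128 ≡ 74^2 = 5476 ≡ 74 (mod 146)
72^256 ≡ 74^2 = 5476 ≡ 74 (mod 146)
72^512 ≡ 74^2 = 5476 ≡ 74 (mod 146)
72^1024 ≡ 74^2 = 5476 ≡ 74 (mod 146)
72^1561 = 72^1024 * 72^512 * 72^16 * 72^8 * 72^1 ≡ 74 * 74 * 74 * 74 * 72 (mod 146).
Accumulate the product:
74 * 74 = 5476 ≡ 74
74 * 74 = 5476 ≡ 74
74 * 74 = 5476 ≡ 74
74 * 72 = 5328 ≡ 72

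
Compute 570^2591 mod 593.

Compute successive squares:
2591 in binary is 101000011111, i.e. 2591 = 2048 + 512 + 16 + 8 + 4 + 2 + 1.
570^1 ≡ 570 (mod 593)
570^2 ≡ 570^2 = 324900 ≡ 529 (mod 593)
570^4 ≡ 529^2 = 279841 ≡ 538 (mod 593)
570^8 ≡ 538^2 = 289444 ≡ 60 (mod 593)
570^16 ≡ 60^2 = 3600 ≡ 42 (mod 593)
570^32 ≡ 42^2 = 1764 ≡ 578 (mod 593)
570^64 ≡ 578^2 = 334084 ≡ 225 (mod 593)
570^128 ≡ 225^2 = 50625 ≡ 220 (mod 593)
570^256 ≡ 220^2 = 48400 ≡ 367 (mod 593)
570^512 ≡ 367^2 = 134689 ≡ 78 (mod 593)
570^1024 ≡ 78^2 = 6084 ≡ 154 (mod 593)
570^2048 ≡ 154^2 = 23716 ≡ 589 (mod 593)
570^2591 = 570^2048 × 570^512 × 570^16 × 570^8 × 570^4 × 570^2 × 570^1 ≡ 589 × 78 × 42 × 60 × 538 × 529 × 570 (mod 593).
Accumulate the product:
589 × 78 = 45942 ≡ 281
281 × 42 = 11802 ≡ 535
535 × 60 = 32100 ≡ 78
78 × 538 = 41964 ≡ 454
454 × 529 = 240166 ≡ 1
1 × 570 = 570

570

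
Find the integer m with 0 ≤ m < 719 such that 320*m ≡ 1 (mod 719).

182

Apply the Euclidean algorithm and back-substitute:
719 = 2*320 + 79
320 = 4*79 + 4
79 = 19*4 + 3
4 = 1*3 + 1
3 = 3*1 + 0
gcd(320, 719) = 1, so the inverse exists.
Bézout: 1 = −81*719 + 182*320.
So 320⁻¹ ≡ 182 (mod 719).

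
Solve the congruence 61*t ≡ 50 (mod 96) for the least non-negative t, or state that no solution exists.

26

gcd(61, 96) = 1, so a unique solution mod 96 exists.
61⁻¹ ≡ 85 (mod 96).
t ≡ 85*50 ≡ 26 (mod 96).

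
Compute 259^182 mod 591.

By square-and-multiply:
182 in binary is 10110110, i.e. 182 = 128 + 32 + 16 + 4 + 2.
259^1 ≡ 259 (mod 591)
259^2 ≡ 259^2 = 67081 ≡ 298 (mod 591)
259^4 ≡ 298^2 = 88804 ≡ 154 (mod 591)
259^8 ≡ 154^2 = 23716 ≡ 76 (mod 591)
259^16 ≡ 76^2 = 5776 ≡ 457 (mod 591)
259^32 ≡ 457^2 = 208849 ≡ 226 (mod 591)
259^64 ≡ 226^2 = 51076 ≡ 250 (mod 591)
259^128 ≡ 250^2 = 62500 ≡ 445 (mod 591)
259^182 = 259^128 · 259^32 · 259^16 · 259^4 · 259^2 ≡ 445 · 226 · 457 · 154 · 298 (mod 591).
Accumulate the product:
445 · 226 = 100570 ≡ 100
100 · 457 = 45700 ≡ 193
193 · 154 = 29722 ≡ 172
172 · 298 = 51256 ≡ 430

430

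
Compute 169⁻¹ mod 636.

Run the extended Euclidean algorithm:
636 = 3×169 + 129
169 = 1×129 + 40
129 = 3×40 + 9
40 = 4×9 + 4
9 = 2×4 + 1
4 = 4×1 + 0
gcd(169, 636) = 1, so the inverse exists.
Bézout: 1 = 38×636 − 143×169.
So 169⁻¹ ≡ −143 ≡ 493 (mod 636).

493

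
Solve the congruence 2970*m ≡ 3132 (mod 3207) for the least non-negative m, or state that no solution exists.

934

gcd(2970, 3207) = 3, and 3 | 3132, so solutions exist.
Divide through by 3: 990*m mod 1069 = 1044.
990⁻¹ ≡ 433 (mod 1069).
m ≡ 433*1044 ≡ 934 (mod 1069).
The smallest non-negative solution is m = 934.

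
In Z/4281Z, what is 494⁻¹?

By the extended Euclidean algorithm:
4281 = 8·494 + 329
494 = 1·329 + 165
329 = 1·165 + 164
165 = 1·164 + 1
164 = 164·1 + 0
gcd(494, 4281) = 1, so the inverse exists.
Bézout: 1 = −3·4281 + 26·494.
So 494⁻¹ ≡ 26 (mod 4281).

26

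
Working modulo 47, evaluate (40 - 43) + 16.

40 - 43 = -3 ≡ 44 (mod 47)
44 + 16 = 60 ≡ 13 (mod 47)

13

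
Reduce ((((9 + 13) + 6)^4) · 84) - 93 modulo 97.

45

9 + 13 = 22
22 + 6 = 28
(28)^4 ≡ 64 (mod 97)
64 · 84 = 5376 ≡ 41 (mod 97)
41 - 93 = -52 ≡ 45 (mod 97)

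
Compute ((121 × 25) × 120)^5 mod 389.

121 × 25 = 3025 ≡ 302 (mod 389)
302 × 120 = 36240 ≡ 63 (mod 389)
(63)^5 ≡ 293 (mod 389)

293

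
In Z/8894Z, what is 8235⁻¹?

Run the extended Euclidean algorithm:
8894 = 1*8235 + 659
8235 = 12*659 + 327
659 = 2*327 + 5
327 = 65*5 + 2
5 = 2*2 + 1
2 = 2*1 + 0
gcd(8235, 8894) = 1, so the inverse exists.
Bézout: 1 = 3299*8894 − 3563*8235.
So 8235⁻¹ ≡ −3563 ≡ 5331 (mod 8894).

5331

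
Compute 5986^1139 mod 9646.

8786

1139 in binary is 10001110011, i.e. 1139 = 1024 + 64 + 32 + 16 + 2 + 1.
5986^1 ≡ 5986 (mod 9646)
5986^2 ≡ 5986^2 = 35832196 ≡ 6952 (mod 9646)
5986^4 ≡ 6952^2 = 48330304 ≡ 3844 (mod 9646)
5986^8 ≡ 3844^2 = 14776336 ≡ 8310 (mod 9646)
5986^16 ≡ 8310^2 = 69056100 ≡ 386 (mod 9646)
5986^32 ≡ 386^2 = 148996 ≡ 4306 (mod 9646)
5986^64 ≡ 4306^2 = 18541636 ≡ 2024 (mod 9646)
5986^128 ≡ 2024^2 = 4096576 ≡ 6672 (mod 9646)
5986^256 ≡ 6672^2 = 44515584 ≡ 8940 (mod 9646)
5986^512 ≡ 8940^2 = 79923600 ≡ 6490 (mod 9646)
5986^1024 ≡ 6490^2 = 42120100 ≡ 5664 (mod 9646)
5986^1139 = 5986^1024 * 5986^64 * 5986^32 * 5986^16 * 5986^2 * 5986^1 ≡ 5664 * 2024 * 4306 * 386 * 6952 * 5986 (mod 9646).
Accumulate the product:
5664 * 2024 = 11463936 ≡ 4488
4488 * 4306 = 19325328 ≡ 4390
4390 * 386 = 1694540 ≡ 6490
6490 * 6952 = 45118480 ≡ 4138
4138 * 5986 = 24770068 ≡ 8786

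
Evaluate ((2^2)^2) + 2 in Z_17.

1

(2)^2 ≡ 4 (mod 17)
(4)^2 ≡ 16 (mod 17)
16 + 2 = 18 ≡ 1 (mod 17)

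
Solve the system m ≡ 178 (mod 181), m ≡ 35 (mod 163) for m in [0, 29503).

181⁻¹ mod 163: 181*154 ≡ 1 (mod 163), so 181⁻¹ ≡ 154.
m = 178 + 181*((35 − 178)*154 mod 163) = 178 + 181*146 = 26604.

26604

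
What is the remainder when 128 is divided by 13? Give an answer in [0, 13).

11

128 = 9*13 + 11, so 128 ≡ 11 (mod 13).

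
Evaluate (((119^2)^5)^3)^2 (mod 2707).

(119)^2 ≡ 626 (mod 2707)
(626)^5 ≡ 471 (mod 2707)
(471)^3 ≡ 2325 (mod 2707)
(2325)^2 ≡ 2453 (mod 2707)

2453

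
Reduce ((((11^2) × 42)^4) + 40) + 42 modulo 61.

46

(11)^2 ≡ 60 (mod 61)
60 × 42 = 2520 ≡ 19 (mod 61)
(19)^4 ≡ 25 (mod 61)
25 + 40 = 65 ≡ 4 (mod 61)
4 + 42 = 46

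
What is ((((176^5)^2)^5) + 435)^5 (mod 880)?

131

(176)^5 ≡ 176 (mod 880)
(176)^2 ≡ 176 (mod 880)
(176)^5 ≡ 176 (mod 880)
176 + 435 = 611
(611)^5 ≡ 131 (mod 880)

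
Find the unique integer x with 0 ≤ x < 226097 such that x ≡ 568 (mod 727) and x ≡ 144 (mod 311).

221576

727⁻¹ mod 311: 727×234 ≡ 1 (mod 311), so 727⁻¹ ≡ 234.
x = 568 + 727×((144 − 568)×234 mod 311) = 568 + 727×304 = 221576.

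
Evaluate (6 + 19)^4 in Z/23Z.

16

6 + 19 = 25 ≡ 2 (mod 23)
(2)^4 ≡ 16 (mod 23)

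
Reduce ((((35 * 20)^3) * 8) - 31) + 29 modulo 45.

35 * 20 = 700 ≡ 25 (mod 45)
(25)^3 ≡ 10 (mod 45)
10 * 8 = 80 ≡ 35 (mod 45)
35 - 31 = 4
4 + 29 = 33

33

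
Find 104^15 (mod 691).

Using repeated squaring:
15 in binary is 1111, i.e. 15 = 8 + 4 + 2 + 1.
104^1 ≡ 104 (mod 691)
104^2 ≡ 104^2 = 10816 ≡ 451 (mod 691)
104^4 ≡ 451^2 = 203401 ≡ 247 (mod 691)
104^8 ≡ 247^2 = 61009 ≡ 201 (mod 691)
104^15 = 104^8 · 104^4 · 104^2 · 104^1 ≡ 201 · 247 · 451 · 104 (mod 691).
Accumulate the product:
201 · 247 = 49647 ≡ 586
586 · 451 = 264286 ≡ 324
324 · 104 = 33696 ≡ 528

528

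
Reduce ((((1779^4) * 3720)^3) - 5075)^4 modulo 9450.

3025

(1779)^4 ≡ 4131 (mod 9450)
4131 * 3720 = 15367320 ≡ 1620 (mod 9450)
(1620)^3 ≡ 1350 (mod 9450)
1350 - 5075 = -3725 ≡ 5725 (mod 9450)
(5725)^4 ≡ 3025 (mod 9450)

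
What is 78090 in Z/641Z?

78090 = 121*641 + 529, so 78090 ≡ 529 (mod 641).

529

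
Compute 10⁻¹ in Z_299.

Run the extended Euclidean algorithm:
299 = 29·10 + 9
10 = 1·9 + 1
9 = 9·1 + 0
gcd(10, 299) = 1, so the inverse exists.
Back-substitute for 1:
1 = 1·10 − 1·9
  = −1·299 + 30·10
So 10⁻¹ ≡ 30 (mod 299).

30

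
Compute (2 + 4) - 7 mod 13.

12

2 + 4 = 6
6 - 7 = -1 ≡ 12 (mod 13)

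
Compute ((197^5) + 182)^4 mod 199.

(197)^5 ≡ 167 (mod 199)
167 + 182 = 349 ≡ 150 (mod 199)
(150)^4 ≡ 169 (mod 199)

169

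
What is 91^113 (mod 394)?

By square-and-multiply:
113 in binary is 1110001, i.e. 113 = 64 + 32 + 16 + 1.
91^1 ≡ 91 (mod 394)
91^2 ≡ 91^2 = 8281 ≡ 7 (mod 394)
91^4 ≡ 7^2 = 49 (mod 394)
91^8 ≡ 49^2 = 2401 ≡ 37 (mod 394)
91^16 ≡ 37^2 = 1369 ≡ 187 (mod 394)
91^32 ≡ 187^2 = 34969 ≡ 297 (mod 394)
91^64 ≡ 297^2 = 88209 ≡ 347 (mod 394)
91^113 = 91^64 × 91^32 × 91^16 × 91^1 ≡ 347 × 297 × 187 × 91 (mod 394).
Accumulate the product:
347 × 297 = 103059 ≡ 225
225 × 187 = 42075 ≡ 311
311 × 91 = 28301 ≡ 327

327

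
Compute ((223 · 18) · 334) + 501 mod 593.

223 · 18 = 4014 ≡ 456 (mod 593)
456 · 334 = 152304 ≡ 496 (mod 593)
496 + 501 = 997 ≡ 404 (mod 593)

404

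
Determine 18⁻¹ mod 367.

102

By the extended Euclidean algorithm:
367 = 20*18 + 7
18 = 2*7 + 4
7 = 1*4 + 3
4 = 1*3 + 1
3 = 3*1 + 0
gcd(18, 367) = 1, so the inverse exists.
Back-substitute for 1:
1 = 1*4 − 1*3
  = −1*7 + 2*4
  = 2*18 − 5*7
  = −5*367 + 102*18
So 18⁻¹ ≡ 102 (mod 367).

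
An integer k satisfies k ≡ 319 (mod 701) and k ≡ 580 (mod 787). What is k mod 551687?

466484

701⁻¹ mod 787: 701·485 ≡ 1 (mod 787), so 701⁻¹ ≡ 485.
k = 319 + 701·((580 − 319)·485 mod 787) = 319 + 701·665 = 466484.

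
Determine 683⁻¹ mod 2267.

2111

2267 = 3·683 + 218
683 = 3·218 + 29
218 = 7·29 + 15
29 = 1·15 + 14
15 = 1·14 + 1
14 = 14·1 + 0
gcd(683, 2267) = 1, so the inverse exists.
Bézout: 1 = 47·2267 − 156·683.
So 683⁻¹ ≡ −156 ≡ 2111 (mod 2267).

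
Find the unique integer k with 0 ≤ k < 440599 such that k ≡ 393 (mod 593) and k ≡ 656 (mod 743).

593⁻¹ mod 743: 593*530 ≡ 1 (mod 743), so 593⁻¹ ≡ 530.
k = 393 + 593*((656 − 393)*530 mod 743) = 393 + 593*449 = 266650.

266650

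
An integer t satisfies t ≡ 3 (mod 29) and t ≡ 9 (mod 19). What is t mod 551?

351

29⁻¹ mod 19: 29·2 ≡ 1 (mod 19), so 29⁻¹ ≡ 2.
t = 3 + 29·((9 − 3)·2 mod 19) = 3 + 29·12 = 351.
Check: 351 mod 29 = 3, 351 mod 19 = 9. ✓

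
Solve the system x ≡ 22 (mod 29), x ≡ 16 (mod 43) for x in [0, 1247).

747

29⁻¹ mod 43: 29·3 ≡ 1 (mod 43), so 29⁻¹ ≡ 3.
x = 22 + 29·((16 − 22)·3 mod 43) = 22 + 29·25 = 747.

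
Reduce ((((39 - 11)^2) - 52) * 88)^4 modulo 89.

39 - 11 = 28
(28)^2 ≡ 72 (mod 89)
72 - 52 = 20
20 * 88 = 1760 ≡ 69 (mod 89)
(69)^4 ≡ 67 (mod 89)

67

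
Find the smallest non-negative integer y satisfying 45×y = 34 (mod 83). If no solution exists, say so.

gcd(45, 83) = 1, so a unique solution mod 83 exists.
45⁻¹ ≡ 24 (mod 83).
y ≡ 24×34 ≡ 69 (mod 83).

69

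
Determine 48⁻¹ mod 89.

13

Apply the Euclidean algorithm and back-substitute:
89 = 1*48 + 41
48 = 1*41 + 7
41 = 5*7 + 6
7 = 1*6 + 1
6 = 6*1 + 0
gcd(48, 89) = 1, so the inverse exists.
Back-substitute for 1:
1 = 1*7 − 1*6
  = −1*41 + 6*7
  = 6*48 − 7*41
  = −7*89 + 13*48
So 48⁻¹ ≡ 13 (mod 89).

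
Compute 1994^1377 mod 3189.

1994^1 ≡ 1994 (mod 3189)
1994^2 ≡ 1994^2 = 3976036 ≡ 2542 (mod 3189)
1994^4 ≡ 2542^2 = 6461764 ≡ 850 (mod 3189)
1994^8 ≡ 850^2 = 722500 ≡ 1786 (mod 3189)
1994^16 ≡ 1786^2 = 3189796 ≡ 796 (mod 3189)
1994^32 ≡ 796^2 = 633616 ≡ 2194 (mod 3189)
1994^64 ≡ 2194^2 = 4813636 ≡ 1435 (mod 3189)
1994^128 ≡ 1435^2 = 2059225 ≡ 2320 (mod 3189)
1994^256 ≡ 2320^2 = 5382400 ≡ 2557 (mod 3189)
1994^512 ≡ 2557^2 = 6538249 ≡ 799 (mod 3189)
1994^1024 ≡ 799^2 = 638401 ≡ 601 (mod 3189)
1994^1377 = 1994^1024 · 1994^256 · 1994^64 · 1994^32 · 1994^1 ≡ 601 · 2557 · 1435 · 2194 · 1994 (mod 3189).
Accumulate the product:
601 · 2557 = 1536757 ≡ 2848
2848 · 1435 = 4086880 ≡ 1771
1771 · 2194 = 3885574 ≡ 1372
1372 · 1994 = 2735768 ≡ 2795

2795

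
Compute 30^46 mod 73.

70

46 in binary is 101110, i.e. 46 = 32 + 8 + 4 + 2.
30^1 ≡ 30 (mod 73)
30^2 ≡ 30^2 = 900 ≡ 24 (mod 73)
30^4 ≡ 24^2 = 576 ≡ 65 (mod 73)
30^8 ≡ 65^2 = 4225 ≡ 64 (mod 73)
30^16 ≡ 64^2 = 4096 ≡ 8 (mod 73)
30^32 ≡ 8^2 = 64 (mod 73)
30^46 = 30^32 × 30^8 × 30^4 × 30^2 ≡ 64 × 64 × 65 × 24 (mod 73).
Accumulate the product:
64 × 64 = 4096 ≡ 8
8 × 65 = 520 ≡ 9
9 × 24 = 216 ≡ 70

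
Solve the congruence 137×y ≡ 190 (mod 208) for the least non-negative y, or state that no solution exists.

gcd(137, 208) = 1, so a unique solution mod 208 exists.
137⁻¹ ≡ 41 (mod 208).
y ≡ 41×190 ≡ 94 (mod 208).

94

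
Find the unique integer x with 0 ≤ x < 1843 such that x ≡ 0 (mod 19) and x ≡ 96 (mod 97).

969

19⁻¹ mod 97: 19*46 ≡ 1 (mod 97), so 19⁻¹ ≡ 46.
x = 0 + 19*((96 − 0)*46 mod 97) = 0 + 19*51 = 969.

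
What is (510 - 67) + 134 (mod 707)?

577

510 - 67 = 443
443 + 134 = 577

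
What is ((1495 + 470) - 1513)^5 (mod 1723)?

1224

1495 + 470 = 1965 ≡ 242 (mod 1723)
242 - 1513 = -1271 ≡ 452 (mod 1723)
(452)^5 ≡ 1224 (mod 1723)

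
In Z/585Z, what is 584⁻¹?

Run the extended Euclidean algorithm:
585 = 1×584 + 1
584 = 584×1 + 0
gcd(584, 585) = 1, so the inverse exists.
Back-substitute for 1:
1 = 1×585 − 1×584
So 584⁻¹ ≡ −1 ≡ 584 (mod 585).

584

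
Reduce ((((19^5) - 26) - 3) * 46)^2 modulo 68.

4

(19)^5 ≡ 15 (mod 68)
15 - 26 = -11 ≡ 57 (mod 68)
57 - 3 = 54
54 * 46 = 2484 ≡ 36 (mod 68)
(36)^2 ≡ 4 (mod 68)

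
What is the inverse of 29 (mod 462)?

By the extended Euclidean algorithm:
462 = 15·29 + 27
29 = 1·27 + 2
27 = 13·2 + 1
2 = 2·1 + 0
gcd(29, 462) = 1, so the inverse exists.
Bézout: 1 = 14·462 − 223·29.
So 29⁻¹ ≡ −223 ≡ 239 (mod 462).

239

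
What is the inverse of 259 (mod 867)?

472

867 = 3*259 + 90
259 = 2*90 + 79
90 = 1*79 + 11
79 = 7*11 + 2
11 = 5*2 + 1
2 = 2*1 + 0
gcd(259, 867) = 1, so the inverse exists.
Bézout: 1 = 118*867 − 395*259.
So 259⁻¹ ≡ −395 ≡ 472 (mod 867).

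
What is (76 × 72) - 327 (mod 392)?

76 × 72 = 5472 ≡ 376 (mod 392)
376 - 327 = 49

49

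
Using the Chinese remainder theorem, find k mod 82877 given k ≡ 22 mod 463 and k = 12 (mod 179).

15764

463⁻¹ mod 179: 463·104 ≡ 1 (mod 179), so 463⁻¹ ≡ 104.
k = 22 + 463·((12 − 22)·104 mod 179) = 22 + 463·34 = 15764.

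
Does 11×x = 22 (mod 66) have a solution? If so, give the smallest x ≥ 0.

2

gcd(11, 66) = 11, and 11 | 22, so solutions exist.
Divide through by 11: 1×x = 2 (mod 6).
1⁻¹ ≡ 1 (mod 6).
x ≡ 1×2 ≡ 2 (mod 6).
The smallest non-negative solution is x = 2.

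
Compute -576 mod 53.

7

-576 = -11×53 + 7, so -576 ≡ 7 (mod 53).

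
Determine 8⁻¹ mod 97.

Apply the Euclidean algorithm and back-substitute:
97 = 12×8 + 1
8 = 8×1 + 0
gcd(8, 97) = 1, so the inverse exists.
Bézout: 1 = 1×97 − 12×8.
So 8⁻¹ ≡ −12 ≡ 85 (mod 97).

85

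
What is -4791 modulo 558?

-4791 = -9×558 + 231, so -4791 ≡ 231 (mod 558).

231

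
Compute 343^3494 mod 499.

Using repeated squaring:
3494 in binary is 110110100110, i.e. 3494 = 2048 + 1024 + 256 + 128 + 32 + 4 + 2.
343^1 ≡ 343 (mod 499)
343^2 ≡ 343^2 = 117649 ≡ 384 (mod 499)
343^4 ≡ 384^2 = 147456 ≡ 251 (mod 499)
343^8 ≡ 251^2 = 63001 ≡ 127 (mod 499)
343^16 ≡ 127^2 = 16129 ≡ 161 (mod 499)
343^32 ≡ 161^2 = 25921 ≡ 472 (mod 499)
343^64 ≡ 472^2 = 222784 ≡ 230 (mod 499)
343^128 ≡ 230^2 = 52900 ≡ 6 (mod 499)
343^256 ≡ 6^2 = 36 (mod 499)
343^512 ≡ 36^2 = 1296 ≡ 298 (mod 499)
343^1024 ≡ 298^2 = 88804 ≡ 481 (mod 499)
343^2048 ≡ 481^2 = 231361 ≡ 324 (mod 499)
343^3494 = 343^2048 * 343^1024 * 343^256 * 343^128 * 343^32 * 343^4 * 343^2 ≡ 324 * 481 * 36 * 6 * 472 * 251 * 384 (mod 499).
Accumulate the product:
324 * 481 = 155844 ≡ 156
156 * 36 = 5616 ≡ 127
127 * 6 = 762 ≡ 263
263 * 472 = 124136 ≡ 384
384 * 251 = 96384 ≡ 77
77 * 384 = 29568 ≡ 127

127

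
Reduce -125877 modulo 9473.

6745

-125877 = -14*9473 + 6745, so -125877 ≡ 6745 (mod 9473).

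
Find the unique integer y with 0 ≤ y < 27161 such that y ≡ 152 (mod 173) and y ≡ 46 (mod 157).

2401

173⁻¹ mod 157: 173*108 ≡ 1 (mod 157), so 173⁻¹ ≡ 108.
y = 152 + 173*((46 − 152)*108 mod 157) = 152 + 173*13 = 2401.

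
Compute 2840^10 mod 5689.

10 in binary is 1010, i.e. 10 = 8 + 2.
2840^1 ≡ 2840 (mod 5689)
2840^2 ≡ 2840^2 = 8065600 ≡ 4287 (mod 5689)
2840^4 ≡ 4287^2 = 18378369 ≡ 2899 (mod 5689)
2840^8 ≡ 2899^2 = 8404201 ≡ 1548 (mod 5689)
2840^10 = 2840^8 * 2840^2 ≡ 1548 * 4287 (mod 5689).
1548 * 4287 = 6636276 ≡ 2902 (mod 5689).

2902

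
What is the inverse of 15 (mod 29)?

Apply the Euclidean algorithm and back-substitute:
29 = 1*15 + 14
15 = 1*14 + 1
14 = 14*1 + 0
gcd(15, 29) = 1, so the inverse exists.
Back-substitute for 1:
1 = 1*15 − 1*14
  = −1*29 + 2*15
So 15⁻¹ ≡ 2 (mod 29).

2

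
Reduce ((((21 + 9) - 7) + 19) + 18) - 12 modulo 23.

21 + 9 = 30 ≡ 7 (mod 23)
7 - 7 = 0
0 + 19 = 19
19 + 18 = 37 ≡ 14 (mod 23)
14 - 12 = 2

2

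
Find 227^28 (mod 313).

Using repeated squaring:
227^1 ≡ 227 (mod 313)
227^2 ≡ 227^2 = 51529 ≡ 197 (mod 313)
227^4 ≡ 197^2 = 38809 ≡ 310 (mod 313)
227^8 ≡ 310^2 = 96100 ≡ 9 (mod 313)
227^16 ≡ 9^2 = 81 (mod 313)
227^28 = 227^16 × 227^8 × 227^4 ≡ 81 × 9 × 310 (mod 313).
Accumulate the product:
81 × 9 = 729 ≡ 103
103 × 310 = 31930 ≡ 4

4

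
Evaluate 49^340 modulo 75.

By square-and-multiply:
340 in binary is 101010100, i.e. 340 = 256 + 64 + 16 + 4.
49^1 ≡ 49 (mod 75)
49^2 ≡ 49^2 = 2401 ≡ 1 (mod 75)
49^4 ≡ 1^2 = 1 (mod 75)
49^8 ≡ 1^2 = 1 (mod 75)
49^16 ≡ 1^2 = 1 (mod 75)
49^32 ≡ 1^2 = 1 (mod 75)
49^64 ≡ 1^2 = 1 (mod 75)
49^128 ≡ 1^2 = 1 (mod 75)
49^256 ≡ 1^2 = 1 (mod 75)
49^340 = 49^256 * 49^64 * 49^16 * 49^4 ≡ 1 * 1 * 1 * 1 (mod 75).
Accumulate the product:
1 * 1 = 1
1 * 1 = 1
1 * 1 = 1

1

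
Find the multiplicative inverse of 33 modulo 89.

27

Apply the Euclidean algorithm and back-substitute:
89 = 2·33 + 23
33 = 1·23 + 10
23 = 2·10 + 3
10 = 3·3 + 1
3 = 3·1 + 0
gcd(33, 89) = 1, so the inverse exists.
Back-substitute for 1:
1 = 1·10 − 3·3
  = −3·23 + 7·10
  = 7·33 − 10·23
  = −10·89 + 27·33
So 33⁻¹ ≡ 27 (mod 89).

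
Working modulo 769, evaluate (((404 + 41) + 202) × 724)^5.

71

404 + 41 = 445
445 + 202 = 647
647 × 724 = 468428 ≡ 107 (mod 769)
(107)^5 ≡ 71 (mod 769)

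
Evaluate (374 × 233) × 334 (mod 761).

374 × 233 = 87142 ≡ 388 (mod 761)
388 × 334 = 129592 ≡ 222 (mod 761)

222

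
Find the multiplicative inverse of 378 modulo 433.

370

433 = 1·378 + 55
378 = 6·55 + 48
55 = 1·48 + 7
48 = 6·7 + 6
7 = 1·6 + 1
6 = 6·1 + 0
gcd(378, 433) = 1, so the inverse exists.
Back-substitute for 1:
1 = 1·7 − 1·6
  = −1·48 + 7·7
  = 7·55 − 8·48
  = −8·378 + 55·55
  = 55·433 − 63·378
So 378⁻¹ ≡ −63 ≡ 370 (mod 433).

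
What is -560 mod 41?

14

-560 = -14·41 + 14, so -560 ≡ 14 (mod 41).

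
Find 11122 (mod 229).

130

11122 = 48×229 + 130, so 11122 ≡ 130 (mod 229).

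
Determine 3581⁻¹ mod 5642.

5642 = 1×3581 + 2061
3581 = 1×2061 + 1520
2061 = 1×1520 + 541
1520 = 2×541 + 438
541 = 1×438 + 103
438 = 4×103 + 26
103 = 3×26 + 25
26 = 1×25 + 1
25 = 25×1 + 0
gcd(3581, 5642) = 1, so the inverse exists.
Back-substitute for 1:
1 = 1×26 − 1×25
  = −1×103 + 4×26
  = 4×438 − 17×103
  = −17×541 + 21×438
  = 21×1520 − 59×541
  = −59×2061 + 80×1520
  = 80×3581 − 139×2061
  = −139×5642 + 219×3581
So 3581⁻¹ ≡ 219 (mod 5642).

219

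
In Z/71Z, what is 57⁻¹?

Apply the Euclidean algorithm and back-substitute:
71 = 1·57 + 14
57 = 4·14 + 1
14 = 14·1 + 0
gcd(57, 71) = 1, so the inverse exists.
Back-substitute for 1:
1 = 1·57 − 4·14
  = −4·71 + 5·57
So 57⁻¹ ≡ 5 (mod 71).

5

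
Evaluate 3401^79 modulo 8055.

79 in binary is 1001111, i.e. 79 = 64 + 8 + 4 + 2 + 1.
3401^1 ≡ 3401 (mod 8055)
3401^2 ≡ 3401^2 = 11566801 ≡ 7876 (mod 8055)
3401^4 ≡ 7876^2 = 62031376 ≡ 7876 (mod 8055)
3401^8 ≡ 7876^2 = 62031376 ≡ 7876 (mod 8055)
3401^16 ≡ 7876^2 = 62031376 ≡ 7876 (mod 8055)
3401^32 ≡ 7876^2 = 62031376 ≡ 7876 (mod 8055)
3401^64 ≡ 7876^2 = 62031376 ≡ 7876 (mod 8055)
3401^79 = 3401^64 * 3401^8 * 3401^4 * 3401^2 * 3401^1 ≡ 7876 * 7876 * 7876 * 7876 * 3401 (mod 8055).
Accumulate the product:
7876 * 7876 = 62031376 ≡ 7876
7876 * 7876 = 62031376 ≡ 7876
7876 * 7876 = 62031376 ≡ 7876
7876 * 3401 = 26786276 ≡ 3401

3401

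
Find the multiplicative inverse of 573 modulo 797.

Apply the Euclidean algorithm and back-substitute:
797 = 1*573 + 224
573 = 2*224 + 125
224 = 1*125 + 99
125 = 1*99 + 26
99 = 3*26 + 21
26 = 1*21 + 5
21 = 4*5 + 1
5 = 5*1 + 0
gcd(573, 797) = 1, so the inverse exists.
Bézout: 1 = 110*797 − 153*573.
So 573⁻¹ ≡ −153 ≡ 644 (mod 797).

644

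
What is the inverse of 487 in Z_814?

814 = 1*487 + 327
487 = 1*327 + 160
327 = 2*160 + 7
160 = 22*7 + 6
7 = 1*6 + 1
6 = 6*1 + 0
gcd(487, 814) = 1, so the inverse exists.
Bézout: 1 = 70*814 − 117*487.
So 487⁻¹ ≡ −117 ≡ 697 (mod 814).

697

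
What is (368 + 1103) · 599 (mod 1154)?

627

368 + 1103 = 1471 ≡ 317 (mod 1154)
317 · 599 = 189883 ≡ 627 (mod 1154)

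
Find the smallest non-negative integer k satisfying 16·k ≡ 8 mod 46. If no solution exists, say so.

gcd(16, 46) = 2, and 2 | 8, so solutions exist.
Divide through by 2: 8·k = 4 (mod 23).
8⁻¹ ≡ 3 (mod 23).
k ≡ 3·4 ≡ 12 (mod 23).
The smallest non-negative solution is k = 12.

12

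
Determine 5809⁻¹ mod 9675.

6289

9675 = 1×5809 + 3866
5809 = 1×3866 + 1943
3866 = 1×1943 + 1923
1943 = 1×1923 + 20
1923 = 96×20 + 3
20 = 6×3 + 2
3 = 1×2 + 1
2 = 2×1 + 0
gcd(5809, 9675) = 1, so the inverse exists.
Bézout: 1 = 2033×9675 − 3386×5809.
So 5809⁻¹ ≡ −3386 ≡ 6289 (mod 9675).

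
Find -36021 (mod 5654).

-36021 = -7·5654 + 3557, so -36021 ≡ 3557 (mod 5654).

3557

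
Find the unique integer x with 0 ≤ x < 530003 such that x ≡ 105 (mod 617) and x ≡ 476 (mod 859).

617⁻¹ mod 859: 617×394 ≡ 1 (mod 859), so 617⁻¹ ≡ 394.
x = 105 + 617×((476 − 105)×394 mod 859) = 105 + 617×144 = 88953.

88953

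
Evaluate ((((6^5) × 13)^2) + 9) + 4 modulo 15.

(6)^5 ≡ 6 (mod 15)
6 × 13 = 78 ≡ 3 (mod 15)
(3)^2 ≡ 9 (mod 15)
9 + 9 = 18 ≡ 3 (mod 15)
3 + 4 = 7

7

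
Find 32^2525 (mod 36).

20

2525 in binary is 100111011101, i.e. 2525 = 2048 + 256 + 128 + 64 + 16 + 8 + 4 + 1.
32^1 ≡ 32 (mod 36)
32^2 ≡ 32^2 = 1024 ≡ 16 (mod 36)
32^4 ≡ 16^2 = 256 ≡ 4 (mod 36)
32^8 ≡ 4^2 = 16 (mod 36)
32^16 ≡ 16^2 = 256 ≡ 4 (mod 36)
32^32 ≡ 4^2 = 16 (mod 36)
32^64 ≡ 16^2 = 256 ≡ 4 (mod 36)
32^128 ≡ 4^2 = 16 (mod 36)
32^256 ≡ 16^2 = 256 ≡ 4 (mod 36)
32^512 ≡ 4^2 = 16 (mod 36)
32^1024 ≡ 16^2 = 256 ≡ 4 (mod 36)
32^2048 ≡ 4^2 = 16 (mod 36)
32^2525 = 32^2048 * 32^256 * 32^128 * 32^64 * 32^16 * 32^8 * 32^4 * 32^1 ≡ 16 * 4 * 16 * 4 * 4 * 16 * 4 * 32 (mod 36).
Accumulate the product:
16 * 4 = 64 ≡ 28
28 * 16 = 448 ≡ 16
16 * 4 = 64 ≡ 28
28 * 4 = 112 ≡ 4
4 * 16 = 64 ≡ 28
28 * 4 = 112 ≡ 4
4 * 32 = 128 ≡ 20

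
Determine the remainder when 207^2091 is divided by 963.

126

2091 in binary is 100000101011, i.e. 2091 = 2048 + 32 + 8 + 2 + 1.
207^1 ≡ 207 (mod 963)
207^2 ≡ 207^2 = 42849 ≡ 477 (mod 963)
207^4 ≡ 477^2 = 227529 ≡ 261 (mod 963)
207^8 ≡ 261^2 = 68121 ≡ 711 (mod 963)
207^16 ≡ 711^2 = 505521 ≡ 909 (mod 963)
207^32 ≡ 909^2 = 826281 ≡ 27 (mod 963)
207^64 ≡ 27^2 = 729 (mod 963)
207^128 ≡ 729^2 = 531441 ≡ 828 (mod 963)
207^256 ≡ 828^2 = 685584 ≡ 891 (mod 963)
207^512 ≡ 891^2 = 793881 ≡ 369 (mod 963)
207^1024 ≡ 369^2 = 136161 ≡ 378 (mod 963)
207^2048 ≡ 378^2 = 142884 ≡ 360 (mod 963)
207^2091 = 207^2048 · 207^32 · 207^8 · 207^2 · 207^1 ≡ 360 · 27 · 711 · 477 · 207 (mod 963).
Accumulate the product:
360 · 27 = 9720 ≡ 90
90 · 711 = 63990 ≡ 432
432 · 477 = 206064 ≡ 945
945 · 207 = 195615 ≡ 126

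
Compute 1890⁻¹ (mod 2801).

206

2801 = 1*1890 + 911
1890 = 2*911 + 68
911 = 13*68 + 27
68 = 2*27 + 14
27 = 1*14 + 13
14 = 1*13 + 1
13 = 13*1 + 0
gcd(1890, 2801) = 1, so the inverse exists.
Back-substitute for 1:
1 = 1*14 − 1*13
  = −1*27 + 2*14
  = 2*68 − 5*27
  = −5*911 + 67*68
  = 67*1890 − 139*911
  = −139*2801 + 206*1890
So 1890⁻¹ ≡ 206 (mod 2801).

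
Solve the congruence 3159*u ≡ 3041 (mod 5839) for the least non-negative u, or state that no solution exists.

gcd(3159, 5839) = 1, so a unique solution mod 5839 exists.
3159⁻¹ ≡ 2438 (mod 5839).
u ≡ 2438*3041 ≡ 4267 (mod 5839).

4267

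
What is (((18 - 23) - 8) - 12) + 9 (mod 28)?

18 - 23 = -5 ≡ 23 (mod 28)
23 - 8 = 15
15 - 12 = 3
3 + 9 = 12

12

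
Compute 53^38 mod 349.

Using repeated squaring:
53^1 ≡ 53 (mod 349)
53^2 ≡ 53^2 = 2809 ≡ 17 (mod 349)
53^4 ≡ 17^2 = 289 (mod 349)
53^8 ≡ 289^2 = 83521 ≡ 110 (mod 349)
53^16 ≡ 110^2 = 12100 ≡ 234 (mod 349)
53^32 ≡ 234^2 = 54756 ≡ 312 (mod 349)
53^38 = 53^32 × 53^4 × 53^2 ≡ 312 × 289 × 17 (mod 349).
Accumulate the product:
312 × 289 = 90168 ≡ 126
126 × 17 = 2142 ≡ 48

48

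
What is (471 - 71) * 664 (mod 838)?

471 - 71 = 400
400 * 664 = 265600 ≡ 792 (mod 838)

792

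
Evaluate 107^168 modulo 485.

216

Compute successive squares:
168 in binary is 10101000, i.e. 168 = 128 + 32 + 8.
107^1 ≡ 107 (mod 485)
107^2 ≡ 107^2 = 11449 ≡ 294 (mod 485)
107^4 ≡ 294^2 = 86436 ≡ 106 (mod 485)
107^8 ≡ 106^2 = 11236 ≡ 81 (mod 485)
107^16 ≡ 81^2 = 6561 ≡ 256 (mod 485)
107^32 ≡ 256^2 = 65536 ≡ 61 (mod 485)
107^64 ≡ 61^2 = 3721 ≡ 326 (mod 485)
107^128 ≡ 326^2 = 106276 ≡ 61 (mod 485)
107^168 = 107^128 × 107^32 × 107^8 ≡ 61 × 61 × 81 (mod 485).
Accumulate the product:
61 × 61 = 3721 ≡ 326
326 × 81 = 26406 ≡ 216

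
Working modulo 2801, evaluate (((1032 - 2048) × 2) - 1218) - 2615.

2538

1032 - 2048 = -1016 ≡ 1785 (mod 2801)
1785 × 2 = 3570 ≡ 769 (mod 2801)
769 - 1218 = -449 ≡ 2352 (mod 2801)
2352 - 2615 = -263 ≡ 2538 (mod 2801)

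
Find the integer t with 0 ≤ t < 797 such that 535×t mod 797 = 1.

By the extended Euclidean algorithm:
797 = 1×535 + 262
535 = 2×262 + 11
262 = 23×11 + 9
11 = 1×9 + 2
9 = 4×2 + 1
2 = 2×1 + 0
gcd(535, 797) = 1, so the inverse exists.
Back-substitute for 1:
1 = 1×9 − 4×2
  = −4×11 + 5×9
  = 5×262 − 119×11
  = −119×535 + 243×262
  = 243×797 − 362×535
So 535⁻¹ ≡ −362 ≡ 435 (mod 797).

435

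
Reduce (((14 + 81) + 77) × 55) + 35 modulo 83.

33

14 + 81 = 95 ≡ 12 (mod 83)
12 + 77 = 89 ≡ 6 (mod 83)
6 × 55 = 330 ≡ 81 (mod 83)
81 + 35 = 116 ≡ 33 (mod 83)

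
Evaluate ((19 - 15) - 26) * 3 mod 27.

19 - 15 = 4
4 - 26 = -22 ≡ 5 (mod 27)
5 * 3 = 15

15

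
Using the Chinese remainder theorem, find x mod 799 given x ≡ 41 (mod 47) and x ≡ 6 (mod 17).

47⁻¹ mod 17: 47*4 ≡ 1 (mod 17), so 47⁻¹ ≡ 4.
x = 41 + 47*((6 − 41)*4 mod 17) = 41 + 47*13 = 652.
Check: 652 mod 47 = 41, 652 mod 17 = 6. ✓

652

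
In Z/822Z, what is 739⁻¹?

822 = 1*739 + 83
739 = 8*83 + 75
83 = 1*75 + 8
75 = 9*8 + 3
8 = 2*3 + 2
3 = 1*2 + 1
2 = 2*1 + 0
gcd(739, 822) = 1, so the inverse exists.
Bézout: 1 = −276*822 + 307*739.
So 739⁻¹ ≡ 307 (mod 822).

307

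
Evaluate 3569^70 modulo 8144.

7217

By square-and-multiply:
70 in binary is 1000110, i.e. 70 = 64 + 4 + 2.
3569^1 ≡ 3569 (mod 8144)
3569^2 ≡ 3569^2 = 12737761 ≡ 545 (mod 8144)
3569^4 ≡ 545^2 = 297025 ≡ 3841 (mod 8144)
3569^8 ≡ 3841^2 = 14753281 ≡ 4497 (mod 8144)
3569^16 ≡ 4497^2 = 20223009 ≡ 1457 (mod 8144)
3569^32 ≡ 1457^2 = 2122849 ≡ 5409 (mod 8144)
3569^64 ≡ 5409^2 = 29257281 ≡ 4033 (mod 8144)
3569^70 = 3569^64 · 3569^4 · 3569^2 ≡ 4033 · 3841 · 545 (mod 8144).
Accumulate the product:
4033 · 3841 = 15490753 ≡ 865
865 · 545 = 471425 ≡ 7217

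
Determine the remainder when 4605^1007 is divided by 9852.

Using repeated squaring:
1007 in binary is 1111101111, i.e. 1007 = 512 + 256 + 128 + 64 + 32 + 8 + 4 + 2 + 1.
4605^1 ≡ 4605 (mod 9852)
4605^2 ≡ 4605^2 = 21206025 ≡ 4521 (mod 9852)
4605^4 ≡ 4521^2 = 20439441 ≡ 6393 (mod 9852)
4605^8 ≡ 6393^2 = 40870449 ≡ 4353 (mod 9852)
4605^16 ≡ 4353^2 = 18948609 ≡ 3213 (mod 9852)
4605^32 ≡ 3213^2 = 10323369 ≡ 8325 (mod 9852)
4605^64 ≡ 8325^2 = 69305625 ≡ 6657 (mod 9852)
4605^128 ≡ 6657^2 = 44315649 ≡ 1353 (mod 9852)
4605^256 ≡ 1353^2 = 1830609 ≡ 7989 (mod 9852)
4605^512 ≡ 7989^2 = 63824121 ≡ 2865 (mod 9852)
4605^1007 = 4605^512 × 4605^256 × 4605^128 × 4605^64 × 4605^32 × 4605^8 × 4605^4 × 4605^2 × 4605^1 ≡ 2865 × 7989 × 1353 × 6657 × 8325 × 4353 × 6393 × 4521 × 4605 (mod 9852).
Accumulate the product:
2865 × 7989 = 22888485 ≡ 2289
2289 × 1353 = 3097017 ≡ 3489
3489 × 6657 = 23226273 ≡ 5109
5109 × 8325 = 42532425 ≡ 1341
1341 × 4353 = 5837373 ≡ 4989
4989 × 6393 = 31894677 ≡ 3753
3753 × 4521 = 16967313 ≡ 2169
2169 × 4605 = 9988245 ≡ 8169

8169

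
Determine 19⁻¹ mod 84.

31

By the extended Euclidean algorithm:
84 = 4×19 + 8
19 = 2×8 + 3
8 = 2×3 + 2
3 = 1×2 + 1
2 = 2×1 + 0
gcd(19, 84) = 1, so the inverse exists.
Back-substitute for 1:
1 = 1×3 − 1×2
  = −1×8 + 3×3
  = 3×19 − 7×8
  = −7×84 + 31×19
So 19⁻¹ ≡ 31 (mod 84).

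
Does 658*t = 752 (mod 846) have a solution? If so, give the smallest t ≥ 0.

gcd(658, 846) = 94, and 94 | 752, so solutions exist.
Divide through by 94: 7*t ≡ 8 (mod 9).
7⁻¹ ≡ 4 (mod 9).
t ≡ 4*8 ≡ 5 (mod 9).
The smallest non-negative solution is t = 5.

5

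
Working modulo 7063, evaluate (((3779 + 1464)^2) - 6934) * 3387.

2601

3779 + 1464 = 5243
(5243)^2 ≡ 6916 (mod 7063)
6916 - 6934 = -18 ≡ 7045 (mod 7063)
7045 * 3387 = 23861415 ≡ 2601 (mod 7063)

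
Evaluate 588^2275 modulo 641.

62

Using repeated squaring:
2275 in binary is 100011100011, i.e. 2275 = 2048 + 128 + 64 + 32 + 2 + 1.
588^1 ≡ 588 (mod 641)
588^2 ≡ 588^2 = 345744 ≡ 245 (mod 641)
588^4 ≡ 245^2 = 60025 ≡ 412 (mod 641)
588^8 ≡ 412^2 = 169744 ≡ 520 (mod 641)
588^16 ≡ 520^2 = 270400 ≡ 539 (mod 641)
588^32 ≡ 539^2 = 290521 ≡ 148 (mod 641)
588^64 ≡ 148^2 = 21904 ≡ 110 (mod 641)
588^128 ≡ 110^2 = 12100 ≡ 562 (mod 641)
588^256 ≡ 562^2 = 315844 ≡ 472 (mod 641)
588^512 ≡ 472^2 = 222784 ≡ 357 (mod 641)
588^1024 ≡ 357^2 = 127449 ≡ 531 (mod 641)
588^2048 ≡ 531^2 = 281961 ≡ 562 (mod 641)
588^2275 = 588^2048 · 588^128 · 588^64 · 588^32 · 588^2 · 588^1 ≡ 562 · 562 · 110 · 148 · 245 · 588 (mod 641).
Accumulate the product:
562 · 562 = 315844 ≡ 472
472 · 110 = 51920 ≡ 640
640 · 148 = 94720 ≡ 493
493 · 245 = 120785 ≡ 277
277 · 588 = 162876 ≡ 62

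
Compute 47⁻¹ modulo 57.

Apply the Euclidean algorithm and back-substitute:
57 = 1·47 + 10
47 = 4·10 + 7
10 = 1·7 + 3
7 = 2·3 + 1
3 = 3·1 + 0
gcd(47, 57) = 1, so the inverse exists.
Bézout: 1 = −14·57 + 17·47.
So 47⁻¹ ≡ 17 (mod 57).

17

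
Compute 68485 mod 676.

209

68485 = 101*676 + 209, so 68485 ≡ 209 (mod 676).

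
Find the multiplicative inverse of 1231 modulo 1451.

Apply the Euclidean algorithm and back-substitute:
1451 = 1*1231 + 220
1231 = 5*220 + 131
220 = 1*131 + 89
131 = 1*89 + 42
89 = 2*42 + 5
42 = 8*5 + 2
5 = 2*2 + 1
2 = 2*1 + 0
gcd(1231, 1451) = 1, so the inverse exists.
Bézout: 1 = 498*1451 − 587*1231.
So 1231⁻¹ ≡ −587 ≡ 864 (mod 1451).

864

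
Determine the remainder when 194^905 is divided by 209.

905 in binary is 1110001001, i.e. 905 = 512 + 256 + 128 + 8 + 1.
194^1 ≡ 194 (mod 209)
194^2 ≡ 194^2 = 37636 ≡ 16 (mod 209)
194^4 ≡ 16^2 = 256 ≡ 47 (mod 209)
194^8 ≡ 47^2 = 2209 ≡ 119 (mod 209)
194^16 ≡ 119^2 = 14161 ≡ 158 (mod 209)
194^32 ≡ 158^2 = 24964 ≡ 93 (mod 209)
194^64 ≡ 93^2 = 8649 ≡ 80 (mod 209)
194^128 ≡ 80^2 = 6400 ≡ 130 (mod 209)
194^256 ≡ 130^2 = 16900 ≡ 180 (mod 209)
194^512 ≡ 180^2 = 32400 ≡ 5 (mod 209)
194^905 = 194^512 · 194^256 · 194^128 · 194^8 · 194^1 ≡ 5 · 180 · 130 · 119 · 194 (mod 209).
Accumulate the product:
5 · 180 = 900 ≡ 64
64 · 130 = 8320 ≡ 169
169 · 119 = 20111 ≡ 47
47 · 194 = 9118 ≡ 131

131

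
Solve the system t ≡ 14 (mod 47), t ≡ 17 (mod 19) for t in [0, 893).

625

47⁻¹ mod 19: 47×17 ≡ 1 (mod 19), so 47⁻¹ ≡ 17.
t = 14 + 47×((17 − 14)×17 mod 19) = 14 + 47×13 = 625.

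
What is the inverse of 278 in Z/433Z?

257

Apply the Euclidean algorithm and back-substitute:
433 = 1*278 + 155
278 = 1*155 + 123
155 = 1*123 + 32
123 = 3*32 + 27
32 = 1*27 + 5
27 = 5*5 + 2
5 = 2*2 + 1
2 = 2*1 + 0
gcd(278, 433) = 1, so the inverse exists.
Bézout: 1 = 113*433 − 176*278.
So 278⁻¹ ≡ −176 ≡ 257 (mod 433).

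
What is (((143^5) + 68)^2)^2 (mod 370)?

(143)^5 ≡ 353 (mod 370)
353 + 68 = 421 ≡ 51 (mod 370)
(51)^2 ≡ 11 (mod 370)
(11)^2 ≡ 121 (mod 370)

121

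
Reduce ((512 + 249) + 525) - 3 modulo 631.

21

512 + 249 = 761 ≡ 130 (mod 631)
130 + 525 = 655 ≡ 24 (mod 631)
24 - 3 = 21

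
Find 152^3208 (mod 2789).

2447

Using repeated squaring:
3208 in binary is 110010001000, i.e. 3208 = 2048 + 1024 + 128 + 8.
152^1 ≡ 152 (mod 2789)
152^2 ≡ 152^2 = 23104 ≡ 792 (mod 2789)
152^4 ≡ 792^2 = 627264 ≡ 2528 (mod 2789)
152^8 ≡ 2528^2 = 6390784 ≡ 1185 (mod 2789)
152^16 ≡ 1185^2 = 1404225 ≡ 1358 (mod 2789)
152^32 ≡ 1358^2 = 1844164 ≡ 635 (mod 2789)
152^64 ≡ 635^2 = 403225 ≡ 1609 (mod 2789)
152^128 ≡ 1609^2 = 2588881 ≡ 689 (mod 2789)
152^256 ≡ 689^2 = 474721 ≡ 591 (mod 2789)
152^512 ≡ 591^2 = 349281 ≡ 656 (mod 2789)
152^1024 ≡ 656^2 = 430336 ≡ 830 (mod 2789)
152^2048 ≡ 830^2 = 688900 ≡ 17 (mod 2789)
152^3208 = 152^2048 * 152^1024 * 152^128 * 152^8 ≡ 17 * 830 * 689 * 1185 (mod 2789).
Accumulate the product:
17 * 830 = 14110 ≡ 165
165 * 689 = 113685 ≡ 2125
2125 * 1185 = 2518125 ≡ 2447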